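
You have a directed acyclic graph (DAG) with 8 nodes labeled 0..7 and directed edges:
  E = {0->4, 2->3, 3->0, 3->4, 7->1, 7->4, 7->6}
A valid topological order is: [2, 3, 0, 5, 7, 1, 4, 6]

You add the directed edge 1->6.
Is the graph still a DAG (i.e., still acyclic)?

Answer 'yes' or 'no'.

Given toposort: [2, 3, 0, 5, 7, 1, 4, 6]
Position of 1: index 5; position of 6: index 7
New edge 1->6: forward
Forward edge: respects the existing order. Still a DAG, same toposort still valid.
Still a DAG? yes

Answer: yes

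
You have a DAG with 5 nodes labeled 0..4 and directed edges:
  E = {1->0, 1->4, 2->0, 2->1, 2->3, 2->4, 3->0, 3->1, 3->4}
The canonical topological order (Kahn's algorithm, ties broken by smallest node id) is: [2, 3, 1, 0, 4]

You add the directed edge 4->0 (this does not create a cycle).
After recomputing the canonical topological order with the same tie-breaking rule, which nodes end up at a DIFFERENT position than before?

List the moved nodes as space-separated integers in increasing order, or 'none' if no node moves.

Old toposort: [2, 3, 1, 0, 4]
Added edge 4->0
Recompute Kahn (smallest-id tiebreak):
  initial in-degrees: [4, 2, 0, 1, 3]
  ready (indeg=0): [2]
  pop 2: indeg[0]->3; indeg[1]->1; indeg[3]->0; indeg[4]->2 | ready=[3] | order so far=[2]
  pop 3: indeg[0]->2; indeg[1]->0; indeg[4]->1 | ready=[1] | order so far=[2, 3]
  pop 1: indeg[0]->1; indeg[4]->0 | ready=[4] | order so far=[2, 3, 1]
  pop 4: indeg[0]->0 | ready=[0] | order so far=[2, 3, 1, 4]
  pop 0: no out-edges | ready=[] | order so far=[2, 3, 1, 4, 0]
New canonical toposort: [2, 3, 1, 4, 0]
Compare positions:
  Node 0: index 3 -> 4 (moved)
  Node 1: index 2 -> 2 (same)
  Node 2: index 0 -> 0 (same)
  Node 3: index 1 -> 1 (same)
  Node 4: index 4 -> 3 (moved)
Nodes that changed position: 0 4

Answer: 0 4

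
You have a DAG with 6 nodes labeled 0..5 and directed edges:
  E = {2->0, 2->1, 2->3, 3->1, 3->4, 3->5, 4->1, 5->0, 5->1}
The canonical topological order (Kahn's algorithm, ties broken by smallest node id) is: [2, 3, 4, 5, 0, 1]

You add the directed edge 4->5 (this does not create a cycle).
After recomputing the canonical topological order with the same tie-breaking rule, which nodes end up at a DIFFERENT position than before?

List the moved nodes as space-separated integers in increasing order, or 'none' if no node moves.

Old toposort: [2, 3, 4, 5, 0, 1]
Added edge 4->5
Recompute Kahn (smallest-id tiebreak):
  initial in-degrees: [2, 4, 0, 1, 1, 2]
  ready (indeg=0): [2]
  pop 2: indeg[0]->1; indeg[1]->3; indeg[3]->0 | ready=[3] | order so far=[2]
  pop 3: indeg[1]->2; indeg[4]->0; indeg[5]->1 | ready=[4] | order so far=[2, 3]
  pop 4: indeg[1]->1; indeg[5]->0 | ready=[5] | order so far=[2, 3, 4]
  pop 5: indeg[0]->0; indeg[1]->0 | ready=[0, 1] | order so far=[2, 3, 4, 5]
  pop 0: no out-edges | ready=[1] | order so far=[2, 3, 4, 5, 0]
  pop 1: no out-edges | ready=[] | order so far=[2, 3, 4, 5, 0, 1]
New canonical toposort: [2, 3, 4, 5, 0, 1]
Compare positions:
  Node 0: index 4 -> 4 (same)
  Node 1: index 5 -> 5 (same)
  Node 2: index 0 -> 0 (same)
  Node 3: index 1 -> 1 (same)
  Node 4: index 2 -> 2 (same)
  Node 5: index 3 -> 3 (same)
Nodes that changed position: none

Answer: none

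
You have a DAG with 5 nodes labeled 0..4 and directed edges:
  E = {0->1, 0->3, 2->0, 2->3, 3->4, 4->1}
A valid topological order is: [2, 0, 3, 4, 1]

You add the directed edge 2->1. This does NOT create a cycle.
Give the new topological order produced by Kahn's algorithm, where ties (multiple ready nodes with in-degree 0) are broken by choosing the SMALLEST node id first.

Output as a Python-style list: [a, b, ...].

Answer: [2, 0, 3, 4, 1]

Derivation:
Old toposort: [2, 0, 3, 4, 1]
Added edge: 2->1
Position of 2 (0) < position of 1 (4). Old order still valid.
Run Kahn's algorithm (break ties by smallest node id):
  initial in-degrees: [1, 3, 0, 2, 1]
  ready (indeg=0): [2]
  pop 2: indeg[0]->0; indeg[1]->2; indeg[3]->1 | ready=[0] | order so far=[2]
  pop 0: indeg[1]->1; indeg[3]->0 | ready=[3] | order so far=[2, 0]
  pop 3: indeg[4]->0 | ready=[4] | order so far=[2, 0, 3]
  pop 4: indeg[1]->0 | ready=[1] | order so far=[2, 0, 3, 4]
  pop 1: no out-edges | ready=[] | order so far=[2, 0, 3, 4, 1]
  Result: [2, 0, 3, 4, 1]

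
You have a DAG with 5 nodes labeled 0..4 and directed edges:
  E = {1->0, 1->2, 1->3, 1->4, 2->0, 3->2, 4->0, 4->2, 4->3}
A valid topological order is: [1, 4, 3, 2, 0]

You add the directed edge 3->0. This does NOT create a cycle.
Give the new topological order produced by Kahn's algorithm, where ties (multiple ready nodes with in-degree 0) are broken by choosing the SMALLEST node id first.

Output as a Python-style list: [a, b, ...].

Old toposort: [1, 4, 3, 2, 0]
Added edge: 3->0
Position of 3 (2) < position of 0 (4). Old order still valid.
Run Kahn's algorithm (break ties by smallest node id):
  initial in-degrees: [4, 0, 3, 2, 1]
  ready (indeg=0): [1]
  pop 1: indeg[0]->3; indeg[2]->2; indeg[3]->1; indeg[4]->0 | ready=[4] | order so far=[1]
  pop 4: indeg[0]->2; indeg[2]->1; indeg[3]->0 | ready=[3] | order so far=[1, 4]
  pop 3: indeg[0]->1; indeg[2]->0 | ready=[2] | order so far=[1, 4, 3]
  pop 2: indeg[0]->0 | ready=[0] | order so far=[1, 4, 3, 2]
  pop 0: no out-edges | ready=[] | order so far=[1, 4, 3, 2, 0]
  Result: [1, 4, 3, 2, 0]

Answer: [1, 4, 3, 2, 0]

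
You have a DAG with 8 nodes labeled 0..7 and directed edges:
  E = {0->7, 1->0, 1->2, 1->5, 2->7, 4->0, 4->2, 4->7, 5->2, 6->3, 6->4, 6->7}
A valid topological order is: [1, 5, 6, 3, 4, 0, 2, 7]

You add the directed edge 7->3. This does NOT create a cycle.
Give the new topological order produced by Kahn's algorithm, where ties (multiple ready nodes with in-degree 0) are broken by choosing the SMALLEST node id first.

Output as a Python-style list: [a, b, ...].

Answer: [1, 5, 6, 4, 0, 2, 7, 3]

Derivation:
Old toposort: [1, 5, 6, 3, 4, 0, 2, 7]
Added edge: 7->3
Position of 7 (7) > position of 3 (3). Must reorder: 7 must now come before 3.
Run Kahn's algorithm (break ties by smallest node id):
  initial in-degrees: [2, 0, 3, 2, 1, 1, 0, 4]
  ready (indeg=0): [1, 6]
  pop 1: indeg[0]->1; indeg[2]->2; indeg[5]->0 | ready=[5, 6] | order so far=[1]
  pop 5: indeg[2]->1 | ready=[6] | order so far=[1, 5]
  pop 6: indeg[3]->1; indeg[4]->0; indeg[7]->3 | ready=[4] | order so far=[1, 5, 6]
  pop 4: indeg[0]->0; indeg[2]->0; indeg[7]->2 | ready=[0, 2] | order so far=[1, 5, 6, 4]
  pop 0: indeg[7]->1 | ready=[2] | order so far=[1, 5, 6, 4, 0]
  pop 2: indeg[7]->0 | ready=[7] | order so far=[1, 5, 6, 4, 0, 2]
  pop 7: indeg[3]->0 | ready=[3] | order so far=[1, 5, 6, 4, 0, 2, 7]
  pop 3: no out-edges | ready=[] | order so far=[1, 5, 6, 4, 0, 2, 7, 3]
  Result: [1, 5, 6, 4, 0, 2, 7, 3]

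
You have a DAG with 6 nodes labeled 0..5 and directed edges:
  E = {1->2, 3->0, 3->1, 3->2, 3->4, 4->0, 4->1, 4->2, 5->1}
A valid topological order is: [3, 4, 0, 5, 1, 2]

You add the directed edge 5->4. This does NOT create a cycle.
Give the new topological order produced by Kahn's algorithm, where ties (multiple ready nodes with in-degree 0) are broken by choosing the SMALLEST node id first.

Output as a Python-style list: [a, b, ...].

Old toposort: [3, 4, 0, 5, 1, 2]
Added edge: 5->4
Position of 5 (3) > position of 4 (1). Must reorder: 5 must now come before 4.
Run Kahn's algorithm (break ties by smallest node id):
  initial in-degrees: [2, 3, 3, 0, 2, 0]
  ready (indeg=0): [3, 5]
  pop 3: indeg[0]->1; indeg[1]->2; indeg[2]->2; indeg[4]->1 | ready=[5] | order so far=[3]
  pop 5: indeg[1]->1; indeg[4]->0 | ready=[4] | order so far=[3, 5]
  pop 4: indeg[0]->0; indeg[1]->0; indeg[2]->1 | ready=[0, 1] | order so far=[3, 5, 4]
  pop 0: no out-edges | ready=[1] | order so far=[3, 5, 4, 0]
  pop 1: indeg[2]->0 | ready=[2] | order so far=[3, 5, 4, 0, 1]
  pop 2: no out-edges | ready=[] | order so far=[3, 5, 4, 0, 1, 2]
  Result: [3, 5, 4, 0, 1, 2]

Answer: [3, 5, 4, 0, 1, 2]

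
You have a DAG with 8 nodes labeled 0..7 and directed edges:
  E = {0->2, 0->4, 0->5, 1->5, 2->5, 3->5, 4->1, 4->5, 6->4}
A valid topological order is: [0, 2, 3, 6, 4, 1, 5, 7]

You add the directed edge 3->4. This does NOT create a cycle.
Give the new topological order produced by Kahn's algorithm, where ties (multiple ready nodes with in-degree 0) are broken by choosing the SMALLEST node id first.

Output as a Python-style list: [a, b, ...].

Answer: [0, 2, 3, 6, 4, 1, 5, 7]

Derivation:
Old toposort: [0, 2, 3, 6, 4, 1, 5, 7]
Added edge: 3->4
Position of 3 (2) < position of 4 (4). Old order still valid.
Run Kahn's algorithm (break ties by smallest node id):
  initial in-degrees: [0, 1, 1, 0, 3, 5, 0, 0]
  ready (indeg=0): [0, 3, 6, 7]
  pop 0: indeg[2]->0; indeg[4]->2; indeg[5]->4 | ready=[2, 3, 6, 7] | order so far=[0]
  pop 2: indeg[5]->3 | ready=[3, 6, 7] | order so far=[0, 2]
  pop 3: indeg[4]->1; indeg[5]->2 | ready=[6, 7] | order so far=[0, 2, 3]
  pop 6: indeg[4]->0 | ready=[4, 7] | order so far=[0, 2, 3, 6]
  pop 4: indeg[1]->0; indeg[5]->1 | ready=[1, 7] | order so far=[0, 2, 3, 6, 4]
  pop 1: indeg[5]->0 | ready=[5, 7] | order so far=[0, 2, 3, 6, 4, 1]
  pop 5: no out-edges | ready=[7] | order so far=[0, 2, 3, 6, 4, 1, 5]
  pop 7: no out-edges | ready=[] | order so far=[0, 2, 3, 6, 4, 1, 5, 7]
  Result: [0, 2, 3, 6, 4, 1, 5, 7]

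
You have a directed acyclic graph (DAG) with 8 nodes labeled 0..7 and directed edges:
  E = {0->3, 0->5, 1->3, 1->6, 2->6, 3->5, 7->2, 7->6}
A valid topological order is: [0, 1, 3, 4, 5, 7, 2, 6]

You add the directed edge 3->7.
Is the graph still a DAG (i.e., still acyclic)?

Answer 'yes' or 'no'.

Answer: yes

Derivation:
Given toposort: [0, 1, 3, 4, 5, 7, 2, 6]
Position of 3: index 2; position of 7: index 5
New edge 3->7: forward
Forward edge: respects the existing order. Still a DAG, same toposort still valid.
Still a DAG? yes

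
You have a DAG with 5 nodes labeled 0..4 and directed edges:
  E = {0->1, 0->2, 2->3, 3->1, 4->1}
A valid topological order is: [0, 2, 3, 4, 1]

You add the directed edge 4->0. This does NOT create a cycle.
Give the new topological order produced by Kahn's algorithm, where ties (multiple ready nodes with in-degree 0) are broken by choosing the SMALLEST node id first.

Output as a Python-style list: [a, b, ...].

Old toposort: [0, 2, 3, 4, 1]
Added edge: 4->0
Position of 4 (3) > position of 0 (0). Must reorder: 4 must now come before 0.
Run Kahn's algorithm (break ties by smallest node id):
  initial in-degrees: [1, 3, 1, 1, 0]
  ready (indeg=0): [4]
  pop 4: indeg[0]->0; indeg[1]->2 | ready=[0] | order so far=[4]
  pop 0: indeg[1]->1; indeg[2]->0 | ready=[2] | order so far=[4, 0]
  pop 2: indeg[3]->0 | ready=[3] | order so far=[4, 0, 2]
  pop 3: indeg[1]->0 | ready=[1] | order so far=[4, 0, 2, 3]
  pop 1: no out-edges | ready=[] | order so far=[4, 0, 2, 3, 1]
  Result: [4, 0, 2, 3, 1]

Answer: [4, 0, 2, 3, 1]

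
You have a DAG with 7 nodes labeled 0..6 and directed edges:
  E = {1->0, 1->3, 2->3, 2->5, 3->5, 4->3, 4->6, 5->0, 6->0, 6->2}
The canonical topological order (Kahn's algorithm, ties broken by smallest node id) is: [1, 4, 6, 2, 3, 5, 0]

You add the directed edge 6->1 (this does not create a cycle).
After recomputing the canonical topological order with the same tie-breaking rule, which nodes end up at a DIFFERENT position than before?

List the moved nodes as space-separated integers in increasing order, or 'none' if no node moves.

Old toposort: [1, 4, 6, 2, 3, 5, 0]
Added edge 6->1
Recompute Kahn (smallest-id tiebreak):
  initial in-degrees: [3, 1, 1, 3, 0, 2, 1]
  ready (indeg=0): [4]
  pop 4: indeg[3]->2; indeg[6]->0 | ready=[6] | order so far=[4]
  pop 6: indeg[0]->2; indeg[1]->0; indeg[2]->0 | ready=[1, 2] | order so far=[4, 6]
  pop 1: indeg[0]->1; indeg[3]->1 | ready=[2] | order so far=[4, 6, 1]
  pop 2: indeg[3]->0; indeg[5]->1 | ready=[3] | order so far=[4, 6, 1, 2]
  pop 3: indeg[5]->0 | ready=[5] | order so far=[4, 6, 1, 2, 3]
  pop 5: indeg[0]->0 | ready=[0] | order so far=[4, 6, 1, 2, 3, 5]
  pop 0: no out-edges | ready=[] | order so far=[4, 6, 1, 2, 3, 5, 0]
New canonical toposort: [4, 6, 1, 2, 3, 5, 0]
Compare positions:
  Node 0: index 6 -> 6 (same)
  Node 1: index 0 -> 2 (moved)
  Node 2: index 3 -> 3 (same)
  Node 3: index 4 -> 4 (same)
  Node 4: index 1 -> 0 (moved)
  Node 5: index 5 -> 5 (same)
  Node 6: index 2 -> 1 (moved)
Nodes that changed position: 1 4 6

Answer: 1 4 6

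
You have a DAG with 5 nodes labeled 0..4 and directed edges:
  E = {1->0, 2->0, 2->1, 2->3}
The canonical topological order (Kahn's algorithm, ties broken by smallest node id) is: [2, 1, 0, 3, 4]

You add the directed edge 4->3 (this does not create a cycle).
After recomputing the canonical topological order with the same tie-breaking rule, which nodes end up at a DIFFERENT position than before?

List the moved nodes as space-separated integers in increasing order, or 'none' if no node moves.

Old toposort: [2, 1, 0, 3, 4]
Added edge 4->3
Recompute Kahn (smallest-id tiebreak):
  initial in-degrees: [2, 1, 0, 2, 0]
  ready (indeg=0): [2, 4]
  pop 2: indeg[0]->1; indeg[1]->0; indeg[3]->1 | ready=[1, 4] | order so far=[2]
  pop 1: indeg[0]->0 | ready=[0, 4] | order so far=[2, 1]
  pop 0: no out-edges | ready=[4] | order so far=[2, 1, 0]
  pop 4: indeg[3]->0 | ready=[3] | order so far=[2, 1, 0, 4]
  pop 3: no out-edges | ready=[] | order so far=[2, 1, 0, 4, 3]
New canonical toposort: [2, 1, 0, 4, 3]
Compare positions:
  Node 0: index 2 -> 2 (same)
  Node 1: index 1 -> 1 (same)
  Node 2: index 0 -> 0 (same)
  Node 3: index 3 -> 4 (moved)
  Node 4: index 4 -> 3 (moved)
Nodes that changed position: 3 4

Answer: 3 4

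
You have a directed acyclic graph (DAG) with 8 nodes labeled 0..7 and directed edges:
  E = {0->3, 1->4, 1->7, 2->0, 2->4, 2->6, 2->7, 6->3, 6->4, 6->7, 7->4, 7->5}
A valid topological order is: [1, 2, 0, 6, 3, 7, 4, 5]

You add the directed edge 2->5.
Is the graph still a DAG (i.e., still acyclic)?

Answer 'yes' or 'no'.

Given toposort: [1, 2, 0, 6, 3, 7, 4, 5]
Position of 2: index 1; position of 5: index 7
New edge 2->5: forward
Forward edge: respects the existing order. Still a DAG, same toposort still valid.
Still a DAG? yes

Answer: yes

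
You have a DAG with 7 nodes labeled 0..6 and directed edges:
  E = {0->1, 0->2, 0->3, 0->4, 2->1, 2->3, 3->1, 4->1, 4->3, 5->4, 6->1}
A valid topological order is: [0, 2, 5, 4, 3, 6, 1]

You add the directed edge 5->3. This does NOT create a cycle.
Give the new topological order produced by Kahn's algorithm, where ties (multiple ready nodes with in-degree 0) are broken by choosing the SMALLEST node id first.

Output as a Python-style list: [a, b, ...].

Old toposort: [0, 2, 5, 4, 3, 6, 1]
Added edge: 5->3
Position of 5 (2) < position of 3 (4). Old order still valid.
Run Kahn's algorithm (break ties by smallest node id):
  initial in-degrees: [0, 5, 1, 4, 2, 0, 0]
  ready (indeg=0): [0, 5, 6]
  pop 0: indeg[1]->4; indeg[2]->0; indeg[3]->3; indeg[4]->1 | ready=[2, 5, 6] | order so far=[0]
  pop 2: indeg[1]->3; indeg[3]->2 | ready=[5, 6] | order so far=[0, 2]
  pop 5: indeg[3]->1; indeg[4]->0 | ready=[4, 6] | order so far=[0, 2, 5]
  pop 4: indeg[1]->2; indeg[3]->0 | ready=[3, 6] | order so far=[0, 2, 5, 4]
  pop 3: indeg[1]->1 | ready=[6] | order so far=[0, 2, 5, 4, 3]
  pop 6: indeg[1]->0 | ready=[1] | order so far=[0, 2, 5, 4, 3, 6]
  pop 1: no out-edges | ready=[] | order so far=[0, 2, 5, 4, 3, 6, 1]
  Result: [0, 2, 5, 4, 3, 6, 1]

Answer: [0, 2, 5, 4, 3, 6, 1]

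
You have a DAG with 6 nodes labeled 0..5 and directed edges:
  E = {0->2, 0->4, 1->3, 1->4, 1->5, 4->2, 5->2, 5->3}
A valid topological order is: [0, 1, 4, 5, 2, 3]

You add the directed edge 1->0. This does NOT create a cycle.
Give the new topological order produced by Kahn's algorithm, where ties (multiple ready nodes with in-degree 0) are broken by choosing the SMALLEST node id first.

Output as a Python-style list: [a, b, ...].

Answer: [1, 0, 4, 5, 2, 3]

Derivation:
Old toposort: [0, 1, 4, 5, 2, 3]
Added edge: 1->0
Position of 1 (1) > position of 0 (0). Must reorder: 1 must now come before 0.
Run Kahn's algorithm (break ties by smallest node id):
  initial in-degrees: [1, 0, 3, 2, 2, 1]
  ready (indeg=0): [1]
  pop 1: indeg[0]->0; indeg[3]->1; indeg[4]->1; indeg[5]->0 | ready=[0, 5] | order so far=[1]
  pop 0: indeg[2]->2; indeg[4]->0 | ready=[4, 5] | order so far=[1, 0]
  pop 4: indeg[2]->1 | ready=[5] | order so far=[1, 0, 4]
  pop 5: indeg[2]->0; indeg[3]->0 | ready=[2, 3] | order so far=[1, 0, 4, 5]
  pop 2: no out-edges | ready=[3] | order so far=[1, 0, 4, 5, 2]
  pop 3: no out-edges | ready=[] | order so far=[1, 0, 4, 5, 2, 3]
  Result: [1, 0, 4, 5, 2, 3]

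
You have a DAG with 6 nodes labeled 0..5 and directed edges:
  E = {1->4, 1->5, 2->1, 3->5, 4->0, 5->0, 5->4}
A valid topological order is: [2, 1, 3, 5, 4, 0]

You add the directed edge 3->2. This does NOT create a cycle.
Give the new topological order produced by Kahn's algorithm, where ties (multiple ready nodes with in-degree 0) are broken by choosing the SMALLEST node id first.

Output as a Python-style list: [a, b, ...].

Old toposort: [2, 1, 3, 5, 4, 0]
Added edge: 3->2
Position of 3 (2) > position of 2 (0). Must reorder: 3 must now come before 2.
Run Kahn's algorithm (break ties by smallest node id):
  initial in-degrees: [2, 1, 1, 0, 2, 2]
  ready (indeg=0): [3]
  pop 3: indeg[2]->0; indeg[5]->1 | ready=[2] | order so far=[3]
  pop 2: indeg[1]->0 | ready=[1] | order so far=[3, 2]
  pop 1: indeg[4]->1; indeg[5]->0 | ready=[5] | order so far=[3, 2, 1]
  pop 5: indeg[0]->1; indeg[4]->0 | ready=[4] | order so far=[3, 2, 1, 5]
  pop 4: indeg[0]->0 | ready=[0] | order so far=[3, 2, 1, 5, 4]
  pop 0: no out-edges | ready=[] | order so far=[3, 2, 1, 5, 4, 0]
  Result: [3, 2, 1, 5, 4, 0]

Answer: [3, 2, 1, 5, 4, 0]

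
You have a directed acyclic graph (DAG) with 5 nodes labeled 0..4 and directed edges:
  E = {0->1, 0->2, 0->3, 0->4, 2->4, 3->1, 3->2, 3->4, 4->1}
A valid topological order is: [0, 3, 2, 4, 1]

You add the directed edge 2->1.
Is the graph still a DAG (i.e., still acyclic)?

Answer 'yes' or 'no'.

Answer: yes

Derivation:
Given toposort: [0, 3, 2, 4, 1]
Position of 2: index 2; position of 1: index 4
New edge 2->1: forward
Forward edge: respects the existing order. Still a DAG, same toposort still valid.
Still a DAG? yes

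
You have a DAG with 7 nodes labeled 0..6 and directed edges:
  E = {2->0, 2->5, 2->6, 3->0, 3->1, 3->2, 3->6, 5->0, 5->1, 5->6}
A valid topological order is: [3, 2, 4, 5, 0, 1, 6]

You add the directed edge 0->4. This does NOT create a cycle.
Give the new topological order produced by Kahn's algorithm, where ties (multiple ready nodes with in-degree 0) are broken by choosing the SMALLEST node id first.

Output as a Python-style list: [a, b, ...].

Answer: [3, 2, 5, 0, 1, 4, 6]

Derivation:
Old toposort: [3, 2, 4, 5, 0, 1, 6]
Added edge: 0->4
Position of 0 (4) > position of 4 (2). Must reorder: 0 must now come before 4.
Run Kahn's algorithm (break ties by smallest node id):
  initial in-degrees: [3, 2, 1, 0, 1, 1, 3]
  ready (indeg=0): [3]
  pop 3: indeg[0]->2; indeg[1]->1; indeg[2]->0; indeg[6]->2 | ready=[2] | order so far=[3]
  pop 2: indeg[0]->1; indeg[5]->0; indeg[6]->1 | ready=[5] | order so far=[3, 2]
  pop 5: indeg[0]->0; indeg[1]->0; indeg[6]->0 | ready=[0, 1, 6] | order so far=[3, 2, 5]
  pop 0: indeg[4]->0 | ready=[1, 4, 6] | order so far=[3, 2, 5, 0]
  pop 1: no out-edges | ready=[4, 6] | order so far=[3, 2, 5, 0, 1]
  pop 4: no out-edges | ready=[6] | order so far=[3, 2, 5, 0, 1, 4]
  pop 6: no out-edges | ready=[] | order so far=[3, 2, 5, 0, 1, 4, 6]
  Result: [3, 2, 5, 0, 1, 4, 6]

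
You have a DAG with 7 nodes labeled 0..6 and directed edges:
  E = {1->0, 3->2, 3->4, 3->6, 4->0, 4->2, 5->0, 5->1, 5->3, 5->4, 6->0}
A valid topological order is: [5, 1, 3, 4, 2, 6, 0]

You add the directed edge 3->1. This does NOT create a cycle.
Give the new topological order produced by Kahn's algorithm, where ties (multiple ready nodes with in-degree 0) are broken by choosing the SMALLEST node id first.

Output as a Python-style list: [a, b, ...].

Old toposort: [5, 1, 3, 4, 2, 6, 0]
Added edge: 3->1
Position of 3 (2) > position of 1 (1). Must reorder: 3 must now come before 1.
Run Kahn's algorithm (break ties by smallest node id):
  initial in-degrees: [4, 2, 2, 1, 2, 0, 1]
  ready (indeg=0): [5]
  pop 5: indeg[0]->3; indeg[1]->1; indeg[3]->0; indeg[4]->1 | ready=[3] | order so far=[5]
  pop 3: indeg[1]->0; indeg[2]->1; indeg[4]->0; indeg[6]->0 | ready=[1, 4, 6] | order so far=[5, 3]
  pop 1: indeg[0]->2 | ready=[4, 6] | order so far=[5, 3, 1]
  pop 4: indeg[0]->1; indeg[2]->0 | ready=[2, 6] | order so far=[5, 3, 1, 4]
  pop 2: no out-edges | ready=[6] | order so far=[5, 3, 1, 4, 2]
  pop 6: indeg[0]->0 | ready=[0] | order so far=[5, 3, 1, 4, 2, 6]
  pop 0: no out-edges | ready=[] | order so far=[5, 3, 1, 4, 2, 6, 0]
  Result: [5, 3, 1, 4, 2, 6, 0]

Answer: [5, 3, 1, 4, 2, 6, 0]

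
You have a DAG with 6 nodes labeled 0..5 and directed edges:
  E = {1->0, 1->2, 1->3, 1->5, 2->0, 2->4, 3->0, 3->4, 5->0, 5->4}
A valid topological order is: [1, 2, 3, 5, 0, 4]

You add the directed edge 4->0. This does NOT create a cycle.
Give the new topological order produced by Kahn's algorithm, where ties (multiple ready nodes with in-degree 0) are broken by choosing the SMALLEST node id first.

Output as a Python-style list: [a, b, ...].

Old toposort: [1, 2, 3, 5, 0, 4]
Added edge: 4->0
Position of 4 (5) > position of 0 (4). Must reorder: 4 must now come before 0.
Run Kahn's algorithm (break ties by smallest node id):
  initial in-degrees: [5, 0, 1, 1, 3, 1]
  ready (indeg=0): [1]
  pop 1: indeg[0]->4; indeg[2]->0; indeg[3]->0; indeg[5]->0 | ready=[2, 3, 5] | order so far=[1]
  pop 2: indeg[0]->3; indeg[4]->2 | ready=[3, 5] | order so far=[1, 2]
  pop 3: indeg[0]->2; indeg[4]->1 | ready=[5] | order so far=[1, 2, 3]
  pop 5: indeg[0]->1; indeg[4]->0 | ready=[4] | order so far=[1, 2, 3, 5]
  pop 4: indeg[0]->0 | ready=[0] | order so far=[1, 2, 3, 5, 4]
  pop 0: no out-edges | ready=[] | order so far=[1, 2, 3, 5, 4, 0]
  Result: [1, 2, 3, 5, 4, 0]

Answer: [1, 2, 3, 5, 4, 0]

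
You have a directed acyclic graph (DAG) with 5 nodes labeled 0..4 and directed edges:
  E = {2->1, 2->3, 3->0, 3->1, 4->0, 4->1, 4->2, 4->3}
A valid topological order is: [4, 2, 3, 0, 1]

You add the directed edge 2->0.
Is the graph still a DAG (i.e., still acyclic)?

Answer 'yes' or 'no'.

Given toposort: [4, 2, 3, 0, 1]
Position of 2: index 1; position of 0: index 3
New edge 2->0: forward
Forward edge: respects the existing order. Still a DAG, same toposort still valid.
Still a DAG? yes

Answer: yes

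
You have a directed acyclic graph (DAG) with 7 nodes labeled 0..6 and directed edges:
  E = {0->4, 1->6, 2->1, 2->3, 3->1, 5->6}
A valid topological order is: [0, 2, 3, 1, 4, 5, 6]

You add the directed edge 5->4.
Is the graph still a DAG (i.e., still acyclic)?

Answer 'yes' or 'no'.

Given toposort: [0, 2, 3, 1, 4, 5, 6]
Position of 5: index 5; position of 4: index 4
New edge 5->4: backward (u after v in old order)
Backward edge: old toposort is now invalid. Check if this creates a cycle.
Does 4 already reach 5? Reachable from 4: [4]. NO -> still a DAG (reorder needed).
Still a DAG? yes

Answer: yes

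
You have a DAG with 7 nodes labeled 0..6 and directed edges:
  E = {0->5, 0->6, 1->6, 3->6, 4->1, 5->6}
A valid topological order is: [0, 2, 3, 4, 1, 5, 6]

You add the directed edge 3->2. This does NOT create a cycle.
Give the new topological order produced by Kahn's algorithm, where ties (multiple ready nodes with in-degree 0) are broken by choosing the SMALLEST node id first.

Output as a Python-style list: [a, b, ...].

Answer: [0, 3, 2, 4, 1, 5, 6]

Derivation:
Old toposort: [0, 2, 3, 4, 1, 5, 6]
Added edge: 3->2
Position of 3 (2) > position of 2 (1). Must reorder: 3 must now come before 2.
Run Kahn's algorithm (break ties by smallest node id):
  initial in-degrees: [0, 1, 1, 0, 0, 1, 4]
  ready (indeg=0): [0, 3, 4]
  pop 0: indeg[5]->0; indeg[6]->3 | ready=[3, 4, 5] | order so far=[0]
  pop 3: indeg[2]->0; indeg[6]->2 | ready=[2, 4, 5] | order so far=[0, 3]
  pop 2: no out-edges | ready=[4, 5] | order so far=[0, 3, 2]
  pop 4: indeg[1]->0 | ready=[1, 5] | order so far=[0, 3, 2, 4]
  pop 1: indeg[6]->1 | ready=[5] | order so far=[0, 3, 2, 4, 1]
  pop 5: indeg[6]->0 | ready=[6] | order so far=[0, 3, 2, 4, 1, 5]
  pop 6: no out-edges | ready=[] | order so far=[0, 3, 2, 4, 1, 5, 6]
  Result: [0, 3, 2, 4, 1, 5, 6]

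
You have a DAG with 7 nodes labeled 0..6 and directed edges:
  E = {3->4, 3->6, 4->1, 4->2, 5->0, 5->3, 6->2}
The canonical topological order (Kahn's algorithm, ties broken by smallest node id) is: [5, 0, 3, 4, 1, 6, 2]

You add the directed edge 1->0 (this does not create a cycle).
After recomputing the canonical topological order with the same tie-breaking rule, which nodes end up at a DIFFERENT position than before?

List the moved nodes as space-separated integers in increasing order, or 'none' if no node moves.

Answer: 0 1 3 4

Derivation:
Old toposort: [5, 0, 3, 4, 1, 6, 2]
Added edge 1->0
Recompute Kahn (smallest-id tiebreak):
  initial in-degrees: [2, 1, 2, 1, 1, 0, 1]
  ready (indeg=0): [5]
  pop 5: indeg[0]->1; indeg[3]->0 | ready=[3] | order so far=[5]
  pop 3: indeg[4]->0; indeg[6]->0 | ready=[4, 6] | order so far=[5, 3]
  pop 4: indeg[1]->0; indeg[2]->1 | ready=[1, 6] | order so far=[5, 3, 4]
  pop 1: indeg[0]->0 | ready=[0, 6] | order so far=[5, 3, 4, 1]
  pop 0: no out-edges | ready=[6] | order so far=[5, 3, 4, 1, 0]
  pop 6: indeg[2]->0 | ready=[2] | order so far=[5, 3, 4, 1, 0, 6]
  pop 2: no out-edges | ready=[] | order so far=[5, 3, 4, 1, 0, 6, 2]
New canonical toposort: [5, 3, 4, 1, 0, 6, 2]
Compare positions:
  Node 0: index 1 -> 4 (moved)
  Node 1: index 4 -> 3 (moved)
  Node 2: index 6 -> 6 (same)
  Node 3: index 2 -> 1 (moved)
  Node 4: index 3 -> 2 (moved)
  Node 5: index 0 -> 0 (same)
  Node 6: index 5 -> 5 (same)
Nodes that changed position: 0 1 3 4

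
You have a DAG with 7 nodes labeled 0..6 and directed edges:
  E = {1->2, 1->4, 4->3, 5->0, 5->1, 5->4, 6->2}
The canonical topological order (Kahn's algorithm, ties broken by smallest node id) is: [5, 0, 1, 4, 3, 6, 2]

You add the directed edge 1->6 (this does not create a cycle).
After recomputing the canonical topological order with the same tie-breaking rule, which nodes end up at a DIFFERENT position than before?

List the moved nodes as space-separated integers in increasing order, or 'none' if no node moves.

Answer: none

Derivation:
Old toposort: [5, 0, 1, 4, 3, 6, 2]
Added edge 1->6
Recompute Kahn (smallest-id tiebreak):
  initial in-degrees: [1, 1, 2, 1, 2, 0, 1]
  ready (indeg=0): [5]
  pop 5: indeg[0]->0; indeg[1]->0; indeg[4]->1 | ready=[0, 1] | order so far=[5]
  pop 0: no out-edges | ready=[1] | order so far=[5, 0]
  pop 1: indeg[2]->1; indeg[4]->0; indeg[6]->0 | ready=[4, 6] | order so far=[5, 0, 1]
  pop 4: indeg[3]->0 | ready=[3, 6] | order so far=[5, 0, 1, 4]
  pop 3: no out-edges | ready=[6] | order so far=[5, 0, 1, 4, 3]
  pop 6: indeg[2]->0 | ready=[2] | order so far=[5, 0, 1, 4, 3, 6]
  pop 2: no out-edges | ready=[] | order so far=[5, 0, 1, 4, 3, 6, 2]
New canonical toposort: [5, 0, 1, 4, 3, 6, 2]
Compare positions:
  Node 0: index 1 -> 1 (same)
  Node 1: index 2 -> 2 (same)
  Node 2: index 6 -> 6 (same)
  Node 3: index 4 -> 4 (same)
  Node 4: index 3 -> 3 (same)
  Node 5: index 0 -> 0 (same)
  Node 6: index 5 -> 5 (same)
Nodes that changed position: none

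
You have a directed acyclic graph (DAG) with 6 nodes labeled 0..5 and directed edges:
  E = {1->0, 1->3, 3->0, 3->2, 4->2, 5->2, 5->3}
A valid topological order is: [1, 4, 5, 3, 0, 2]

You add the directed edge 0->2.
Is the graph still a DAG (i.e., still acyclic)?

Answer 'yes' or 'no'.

Given toposort: [1, 4, 5, 3, 0, 2]
Position of 0: index 4; position of 2: index 5
New edge 0->2: forward
Forward edge: respects the existing order. Still a DAG, same toposort still valid.
Still a DAG? yes

Answer: yes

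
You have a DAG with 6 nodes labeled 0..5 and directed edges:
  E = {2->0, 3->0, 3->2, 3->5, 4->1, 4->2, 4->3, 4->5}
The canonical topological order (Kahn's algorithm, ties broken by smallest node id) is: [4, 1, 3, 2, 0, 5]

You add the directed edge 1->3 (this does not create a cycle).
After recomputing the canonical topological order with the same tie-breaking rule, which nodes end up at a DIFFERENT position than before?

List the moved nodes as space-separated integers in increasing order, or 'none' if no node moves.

Answer: none

Derivation:
Old toposort: [4, 1, 3, 2, 0, 5]
Added edge 1->3
Recompute Kahn (smallest-id tiebreak):
  initial in-degrees: [2, 1, 2, 2, 0, 2]
  ready (indeg=0): [4]
  pop 4: indeg[1]->0; indeg[2]->1; indeg[3]->1; indeg[5]->1 | ready=[1] | order so far=[4]
  pop 1: indeg[3]->0 | ready=[3] | order so far=[4, 1]
  pop 3: indeg[0]->1; indeg[2]->0; indeg[5]->0 | ready=[2, 5] | order so far=[4, 1, 3]
  pop 2: indeg[0]->0 | ready=[0, 5] | order so far=[4, 1, 3, 2]
  pop 0: no out-edges | ready=[5] | order so far=[4, 1, 3, 2, 0]
  pop 5: no out-edges | ready=[] | order so far=[4, 1, 3, 2, 0, 5]
New canonical toposort: [4, 1, 3, 2, 0, 5]
Compare positions:
  Node 0: index 4 -> 4 (same)
  Node 1: index 1 -> 1 (same)
  Node 2: index 3 -> 3 (same)
  Node 3: index 2 -> 2 (same)
  Node 4: index 0 -> 0 (same)
  Node 5: index 5 -> 5 (same)
Nodes that changed position: none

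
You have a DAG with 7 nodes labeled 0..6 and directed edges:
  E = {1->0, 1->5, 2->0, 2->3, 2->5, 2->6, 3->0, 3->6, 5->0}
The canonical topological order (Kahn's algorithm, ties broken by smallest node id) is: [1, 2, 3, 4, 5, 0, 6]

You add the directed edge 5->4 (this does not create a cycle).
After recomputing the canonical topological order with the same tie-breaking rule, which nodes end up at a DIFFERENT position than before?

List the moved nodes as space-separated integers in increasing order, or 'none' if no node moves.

Answer: 0 4 5

Derivation:
Old toposort: [1, 2, 3, 4, 5, 0, 6]
Added edge 5->4
Recompute Kahn (smallest-id tiebreak):
  initial in-degrees: [4, 0, 0, 1, 1, 2, 2]
  ready (indeg=0): [1, 2]
  pop 1: indeg[0]->3; indeg[5]->1 | ready=[2] | order so far=[1]
  pop 2: indeg[0]->2; indeg[3]->0; indeg[5]->0; indeg[6]->1 | ready=[3, 5] | order so far=[1, 2]
  pop 3: indeg[0]->1; indeg[6]->0 | ready=[5, 6] | order so far=[1, 2, 3]
  pop 5: indeg[0]->0; indeg[4]->0 | ready=[0, 4, 6] | order so far=[1, 2, 3, 5]
  pop 0: no out-edges | ready=[4, 6] | order so far=[1, 2, 3, 5, 0]
  pop 4: no out-edges | ready=[6] | order so far=[1, 2, 3, 5, 0, 4]
  pop 6: no out-edges | ready=[] | order so far=[1, 2, 3, 5, 0, 4, 6]
New canonical toposort: [1, 2, 3, 5, 0, 4, 6]
Compare positions:
  Node 0: index 5 -> 4 (moved)
  Node 1: index 0 -> 0 (same)
  Node 2: index 1 -> 1 (same)
  Node 3: index 2 -> 2 (same)
  Node 4: index 3 -> 5 (moved)
  Node 5: index 4 -> 3 (moved)
  Node 6: index 6 -> 6 (same)
Nodes that changed position: 0 4 5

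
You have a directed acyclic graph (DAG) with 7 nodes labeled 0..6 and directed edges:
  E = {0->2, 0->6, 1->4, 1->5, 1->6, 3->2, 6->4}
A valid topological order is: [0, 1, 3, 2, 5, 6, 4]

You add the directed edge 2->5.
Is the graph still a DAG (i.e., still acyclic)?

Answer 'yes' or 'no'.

Answer: yes

Derivation:
Given toposort: [0, 1, 3, 2, 5, 6, 4]
Position of 2: index 3; position of 5: index 4
New edge 2->5: forward
Forward edge: respects the existing order. Still a DAG, same toposort still valid.
Still a DAG? yes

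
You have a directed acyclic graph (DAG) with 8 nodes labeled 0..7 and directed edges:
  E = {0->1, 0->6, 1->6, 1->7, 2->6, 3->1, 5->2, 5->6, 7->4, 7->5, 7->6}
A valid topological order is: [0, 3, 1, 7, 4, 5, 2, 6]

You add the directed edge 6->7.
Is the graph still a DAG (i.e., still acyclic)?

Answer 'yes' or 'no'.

Answer: no

Derivation:
Given toposort: [0, 3, 1, 7, 4, 5, 2, 6]
Position of 6: index 7; position of 7: index 3
New edge 6->7: backward (u after v in old order)
Backward edge: old toposort is now invalid. Check if this creates a cycle.
Does 7 already reach 6? Reachable from 7: [2, 4, 5, 6, 7]. YES -> cycle!
Still a DAG? no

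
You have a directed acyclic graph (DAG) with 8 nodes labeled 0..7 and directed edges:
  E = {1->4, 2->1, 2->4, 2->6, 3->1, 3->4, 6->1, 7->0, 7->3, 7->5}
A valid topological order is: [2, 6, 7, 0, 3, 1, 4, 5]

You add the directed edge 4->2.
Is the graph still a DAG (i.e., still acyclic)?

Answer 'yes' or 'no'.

Answer: no

Derivation:
Given toposort: [2, 6, 7, 0, 3, 1, 4, 5]
Position of 4: index 6; position of 2: index 0
New edge 4->2: backward (u after v in old order)
Backward edge: old toposort is now invalid. Check if this creates a cycle.
Does 2 already reach 4? Reachable from 2: [1, 2, 4, 6]. YES -> cycle!
Still a DAG? no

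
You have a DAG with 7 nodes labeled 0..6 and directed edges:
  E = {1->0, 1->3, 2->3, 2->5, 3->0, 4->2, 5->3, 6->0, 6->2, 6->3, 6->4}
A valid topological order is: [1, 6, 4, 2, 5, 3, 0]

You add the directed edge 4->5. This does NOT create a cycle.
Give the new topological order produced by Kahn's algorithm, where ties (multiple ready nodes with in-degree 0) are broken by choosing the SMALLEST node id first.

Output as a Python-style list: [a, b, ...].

Answer: [1, 6, 4, 2, 5, 3, 0]

Derivation:
Old toposort: [1, 6, 4, 2, 5, 3, 0]
Added edge: 4->5
Position of 4 (2) < position of 5 (4). Old order still valid.
Run Kahn's algorithm (break ties by smallest node id):
  initial in-degrees: [3, 0, 2, 4, 1, 2, 0]
  ready (indeg=0): [1, 6]
  pop 1: indeg[0]->2; indeg[3]->3 | ready=[6] | order so far=[1]
  pop 6: indeg[0]->1; indeg[2]->1; indeg[3]->2; indeg[4]->0 | ready=[4] | order so far=[1, 6]
  pop 4: indeg[2]->0; indeg[5]->1 | ready=[2] | order so far=[1, 6, 4]
  pop 2: indeg[3]->1; indeg[5]->0 | ready=[5] | order so far=[1, 6, 4, 2]
  pop 5: indeg[3]->0 | ready=[3] | order so far=[1, 6, 4, 2, 5]
  pop 3: indeg[0]->0 | ready=[0] | order so far=[1, 6, 4, 2, 5, 3]
  pop 0: no out-edges | ready=[] | order so far=[1, 6, 4, 2, 5, 3, 0]
  Result: [1, 6, 4, 2, 5, 3, 0]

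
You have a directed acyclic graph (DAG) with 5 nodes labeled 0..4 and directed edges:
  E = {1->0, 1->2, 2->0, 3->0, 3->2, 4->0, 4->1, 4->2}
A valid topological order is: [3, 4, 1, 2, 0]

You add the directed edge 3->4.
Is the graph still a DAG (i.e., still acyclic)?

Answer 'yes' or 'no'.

Given toposort: [3, 4, 1, 2, 0]
Position of 3: index 0; position of 4: index 1
New edge 3->4: forward
Forward edge: respects the existing order. Still a DAG, same toposort still valid.
Still a DAG? yes

Answer: yes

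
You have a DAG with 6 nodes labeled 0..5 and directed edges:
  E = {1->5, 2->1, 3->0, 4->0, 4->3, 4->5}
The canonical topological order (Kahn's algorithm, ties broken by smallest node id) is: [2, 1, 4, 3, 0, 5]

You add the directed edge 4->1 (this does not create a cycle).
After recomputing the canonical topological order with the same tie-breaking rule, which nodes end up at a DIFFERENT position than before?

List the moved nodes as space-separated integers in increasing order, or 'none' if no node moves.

Answer: 1 4

Derivation:
Old toposort: [2, 1, 4, 3, 0, 5]
Added edge 4->1
Recompute Kahn (smallest-id tiebreak):
  initial in-degrees: [2, 2, 0, 1, 0, 2]
  ready (indeg=0): [2, 4]
  pop 2: indeg[1]->1 | ready=[4] | order so far=[2]
  pop 4: indeg[0]->1; indeg[1]->0; indeg[3]->0; indeg[5]->1 | ready=[1, 3] | order so far=[2, 4]
  pop 1: indeg[5]->0 | ready=[3, 5] | order so far=[2, 4, 1]
  pop 3: indeg[0]->0 | ready=[0, 5] | order so far=[2, 4, 1, 3]
  pop 0: no out-edges | ready=[5] | order so far=[2, 4, 1, 3, 0]
  pop 5: no out-edges | ready=[] | order so far=[2, 4, 1, 3, 0, 5]
New canonical toposort: [2, 4, 1, 3, 0, 5]
Compare positions:
  Node 0: index 4 -> 4 (same)
  Node 1: index 1 -> 2 (moved)
  Node 2: index 0 -> 0 (same)
  Node 3: index 3 -> 3 (same)
  Node 4: index 2 -> 1 (moved)
  Node 5: index 5 -> 5 (same)
Nodes that changed position: 1 4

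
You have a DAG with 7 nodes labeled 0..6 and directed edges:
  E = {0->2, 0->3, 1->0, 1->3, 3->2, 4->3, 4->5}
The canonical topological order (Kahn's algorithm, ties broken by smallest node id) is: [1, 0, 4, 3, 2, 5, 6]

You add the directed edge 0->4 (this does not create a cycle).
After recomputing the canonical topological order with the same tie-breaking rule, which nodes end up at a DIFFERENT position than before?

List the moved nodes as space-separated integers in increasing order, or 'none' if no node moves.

Old toposort: [1, 0, 4, 3, 2, 5, 6]
Added edge 0->4
Recompute Kahn (smallest-id tiebreak):
  initial in-degrees: [1, 0, 2, 3, 1, 1, 0]
  ready (indeg=0): [1, 6]
  pop 1: indeg[0]->0; indeg[3]->2 | ready=[0, 6] | order so far=[1]
  pop 0: indeg[2]->1; indeg[3]->1; indeg[4]->0 | ready=[4, 6] | order so far=[1, 0]
  pop 4: indeg[3]->0; indeg[5]->0 | ready=[3, 5, 6] | order so far=[1, 0, 4]
  pop 3: indeg[2]->0 | ready=[2, 5, 6] | order so far=[1, 0, 4, 3]
  pop 2: no out-edges | ready=[5, 6] | order so far=[1, 0, 4, 3, 2]
  pop 5: no out-edges | ready=[6] | order so far=[1, 0, 4, 3, 2, 5]
  pop 6: no out-edges | ready=[] | order so far=[1, 0, 4, 3, 2, 5, 6]
New canonical toposort: [1, 0, 4, 3, 2, 5, 6]
Compare positions:
  Node 0: index 1 -> 1 (same)
  Node 1: index 0 -> 0 (same)
  Node 2: index 4 -> 4 (same)
  Node 3: index 3 -> 3 (same)
  Node 4: index 2 -> 2 (same)
  Node 5: index 5 -> 5 (same)
  Node 6: index 6 -> 6 (same)
Nodes that changed position: none

Answer: none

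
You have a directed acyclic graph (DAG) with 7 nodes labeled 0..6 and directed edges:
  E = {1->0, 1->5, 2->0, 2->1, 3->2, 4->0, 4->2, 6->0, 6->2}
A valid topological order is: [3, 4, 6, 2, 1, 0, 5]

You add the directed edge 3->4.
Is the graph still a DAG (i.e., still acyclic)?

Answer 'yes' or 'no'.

Given toposort: [3, 4, 6, 2, 1, 0, 5]
Position of 3: index 0; position of 4: index 1
New edge 3->4: forward
Forward edge: respects the existing order. Still a DAG, same toposort still valid.
Still a DAG? yes

Answer: yes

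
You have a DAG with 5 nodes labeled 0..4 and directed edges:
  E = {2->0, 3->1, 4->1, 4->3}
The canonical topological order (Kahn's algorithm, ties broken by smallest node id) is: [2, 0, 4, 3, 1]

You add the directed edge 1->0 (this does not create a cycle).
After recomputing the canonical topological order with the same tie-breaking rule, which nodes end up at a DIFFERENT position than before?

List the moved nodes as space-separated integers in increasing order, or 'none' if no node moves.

Answer: 0 1 3 4

Derivation:
Old toposort: [2, 0, 4, 3, 1]
Added edge 1->0
Recompute Kahn (smallest-id tiebreak):
  initial in-degrees: [2, 2, 0, 1, 0]
  ready (indeg=0): [2, 4]
  pop 2: indeg[0]->1 | ready=[4] | order so far=[2]
  pop 4: indeg[1]->1; indeg[3]->0 | ready=[3] | order so far=[2, 4]
  pop 3: indeg[1]->0 | ready=[1] | order so far=[2, 4, 3]
  pop 1: indeg[0]->0 | ready=[0] | order so far=[2, 4, 3, 1]
  pop 0: no out-edges | ready=[] | order so far=[2, 4, 3, 1, 0]
New canonical toposort: [2, 4, 3, 1, 0]
Compare positions:
  Node 0: index 1 -> 4 (moved)
  Node 1: index 4 -> 3 (moved)
  Node 2: index 0 -> 0 (same)
  Node 3: index 3 -> 2 (moved)
  Node 4: index 2 -> 1 (moved)
Nodes that changed position: 0 1 3 4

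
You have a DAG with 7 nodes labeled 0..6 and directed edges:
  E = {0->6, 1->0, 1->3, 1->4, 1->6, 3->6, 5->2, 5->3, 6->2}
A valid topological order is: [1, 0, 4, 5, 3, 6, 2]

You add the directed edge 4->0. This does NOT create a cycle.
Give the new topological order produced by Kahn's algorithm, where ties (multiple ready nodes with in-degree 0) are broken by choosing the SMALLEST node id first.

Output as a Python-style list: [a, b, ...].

Answer: [1, 4, 0, 5, 3, 6, 2]

Derivation:
Old toposort: [1, 0, 4, 5, 3, 6, 2]
Added edge: 4->0
Position of 4 (2) > position of 0 (1). Must reorder: 4 must now come before 0.
Run Kahn's algorithm (break ties by smallest node id):
  initial in-degrees: [2, 0, 2, 2, 1, 0, 3]
  ready (indeg=0): [1, 5]
  pop 1: indeg[0]->1; indeg[3]->1; indeg[4]->0; indeg[6]->2 | ready=[4, 5] | order so far=[1]
  pop 4: indeg[0]->0 | ready=[0, 5] | order so far=[1, 4]
  pop 0: indeg[6]->1 | ready=[5] | order so far=[1, 4, 0]
  pop 5: indeg[2]->1; indeg[3]->0 | ready=[3] | order so far=[1, 4, 0, 5]
  pop 3: indeg[6]->0 | ready=[6] | order so far=[1, 4, 0, 5, 3]
  pop 6: indeg[2]->0 | ready=[2] | order so far=[1, 4, 0, 5, 3, 6]
  pop 2: no out-edges | ready=[] | order so far=[1, 4, 0, 5, 3, 6, 2]
  Result: [1, 4, 0, 5, 3, 6, 2]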